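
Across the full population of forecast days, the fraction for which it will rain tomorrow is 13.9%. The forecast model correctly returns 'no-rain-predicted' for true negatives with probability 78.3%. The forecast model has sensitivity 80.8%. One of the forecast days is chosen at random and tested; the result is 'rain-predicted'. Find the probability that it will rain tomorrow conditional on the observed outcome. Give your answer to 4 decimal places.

Let H be the event that it will rain tomorrow. P(H) = 0.139, so P(¬H) = 0.861. With E the 'rain-predicted' result, P(E|H) = 0.808 and P(E|¬H) = 0.217.
P(E) = 0.808·0.139 + 0.217·0.861 = 0.11231 + 0.18684 = 0.29915.
By Bayes' theorem, P(H|E) = 0.11231 / 0.29915 = 0.3754.

P(H | E) ≈ 0.3754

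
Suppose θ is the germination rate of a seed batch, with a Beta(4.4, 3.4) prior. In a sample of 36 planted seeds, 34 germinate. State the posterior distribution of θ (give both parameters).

The binomial likelihood is conjugate to the Beta prior: with 34 successes and 2 failures, the posterior is Beta(4.4+34, 3.4+2) = Beta(38.4, 5.4).

Posterior: Beta(38.4, 5.4)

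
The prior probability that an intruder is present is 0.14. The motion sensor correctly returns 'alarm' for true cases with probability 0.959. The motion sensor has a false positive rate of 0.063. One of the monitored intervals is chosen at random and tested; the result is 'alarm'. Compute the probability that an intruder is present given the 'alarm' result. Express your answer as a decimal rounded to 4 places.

P(H | E) ≈ 0.7125

Let H be the event that an intruder is present. P(H) = 0.14, so P(¬H) = 0.86. With E the 'alarm' result, P(E|H) = 0.959 and P(E|¬H) = 0.063.
P(E) = 0.959·0.14 + 0.063·0.86 = 0.13426 + 0.054180 = 0.18844.
By Bayes' theorem, P(H|E) = 0.13426 / 0.18844 = 0.7125.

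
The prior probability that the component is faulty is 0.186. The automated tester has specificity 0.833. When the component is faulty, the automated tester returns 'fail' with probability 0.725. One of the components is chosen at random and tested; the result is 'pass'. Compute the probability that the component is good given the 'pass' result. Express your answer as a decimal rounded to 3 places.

Let H be the event that the component is faulty. P(H) = 0.186, so P(¬H) = 0.814. With E the 'pass' result, P(E|H) = 0.275 and P(E|¬H) = 0.833.
P(E) = 0.275·0.186 + 0.833·0.814 = 0.051150 + 0.67806 = 0.72921.
By Bayes' theorem, P(H|E) = 0.051150 / 0.72921 = 0.070. Hence P(¬H|E) = 1 − 0.070 = 0.930.

P(¬H | E) ≈ 0.930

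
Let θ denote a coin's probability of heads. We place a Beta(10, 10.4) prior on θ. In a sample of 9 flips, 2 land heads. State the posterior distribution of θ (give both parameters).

The binomial likelihood is conjugate to the Beta prior: with 2 successes and 7 failures, the posterior is Beta(10+2, 10.4+7) = Beta(12, 17.4).

Posterior: Beta(12, 17.4)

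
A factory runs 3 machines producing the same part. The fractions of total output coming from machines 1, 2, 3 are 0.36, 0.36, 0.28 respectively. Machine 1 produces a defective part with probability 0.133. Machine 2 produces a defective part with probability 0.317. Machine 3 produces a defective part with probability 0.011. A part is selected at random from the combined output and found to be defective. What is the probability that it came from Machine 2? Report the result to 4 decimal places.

Tabulate prior·likelihood by source: [1] prior 0.36, lik 0.133, product 0.04788; [2] prior 0.36, lik 0.317, product 0.1141; [3] prior 0.28, lik 0.011, product 0.003080.
Normalizing constant = 0.16508; the posterior for Machine 2 is its product over the sum, 0.1141/0.16508 = 0.6913.

Posterior probability ≈ 0.6913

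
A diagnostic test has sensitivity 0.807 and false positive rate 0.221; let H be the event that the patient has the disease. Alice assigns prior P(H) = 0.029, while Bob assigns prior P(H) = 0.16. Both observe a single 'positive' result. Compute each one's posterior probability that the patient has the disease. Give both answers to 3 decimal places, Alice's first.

The likelihood ratio for a 'positive' result is 0.807/0.221 = 3.6516.
Alice: prior odds 0.029/0.971 = 0.029866; posterior odds 0.10906; posterior probability 0.098.
Bob: prior odds 0.16/0.84 = 0.19048; posterior odds 0.69554; posterior probability 0.410.

Alice: 0.098; Bob: 0.410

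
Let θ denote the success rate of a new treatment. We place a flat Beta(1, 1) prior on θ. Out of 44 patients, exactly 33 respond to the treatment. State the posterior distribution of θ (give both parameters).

Posterior: Beta(34, 12)

Observing 33 successes and 11 failures updates Beta(1, 1) by adding the success and failure counts to the two shape parameters: α = 1+33 = 34, β = 1+11 = 12.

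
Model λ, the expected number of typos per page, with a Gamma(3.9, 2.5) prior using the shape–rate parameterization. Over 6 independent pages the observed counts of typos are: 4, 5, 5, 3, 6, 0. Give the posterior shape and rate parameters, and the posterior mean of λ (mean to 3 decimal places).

Posterior: Gamma(shape=26.9, rate=8.5); mean ≈ 3.165

Total count ∑xᵢ = 23 over n = 6 pages.
Gamma is conjugate to the Poisson likelihood: posterior is Gamma(shape = 3.9+23 = 26.9, rate = 2.5+6 = 8.5).
E[λ | data] = 26.9/8.5 = 3.165.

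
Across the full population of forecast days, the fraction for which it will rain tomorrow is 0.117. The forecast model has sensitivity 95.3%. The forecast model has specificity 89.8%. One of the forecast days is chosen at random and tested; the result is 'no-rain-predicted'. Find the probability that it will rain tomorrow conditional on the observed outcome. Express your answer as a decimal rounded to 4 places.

P(H | E) ≈ 0.0069

Let H be the event that it will rain tomorrow. P(H) = 0.117, so P(¬H) = 0.883. With E the 'no-rain-predicted' result, P(E|H) = 0.047 and P(E|¬H) = 0.898.
P(E) = 0.047·0.117 + 0.898·0.883 = 0.0054990 + 0.79293 = 0.79843.
By Bayes' theorem, P(H|E) = 0.0054990 / 0.79843 = 0.0069.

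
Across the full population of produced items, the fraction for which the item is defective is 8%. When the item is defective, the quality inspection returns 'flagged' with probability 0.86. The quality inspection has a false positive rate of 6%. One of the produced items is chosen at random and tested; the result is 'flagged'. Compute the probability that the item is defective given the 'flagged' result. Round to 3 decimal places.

P(H | E) ≈ 0.555

Let H be the event that the item is defective. P(H) = 0.08, so P(¬H) = 0.92. With E the 'flagged' result, P(E|H) = 0.86 and P(E|¬H) = 0.06.
P(E) = 0.86·0.08 + 0.06·0.92 = 0.068800 + 0.055200 = 0.12400.
By Bayes' theorem, P(H|E) = 0.068800 / 0.12400 = 0.555.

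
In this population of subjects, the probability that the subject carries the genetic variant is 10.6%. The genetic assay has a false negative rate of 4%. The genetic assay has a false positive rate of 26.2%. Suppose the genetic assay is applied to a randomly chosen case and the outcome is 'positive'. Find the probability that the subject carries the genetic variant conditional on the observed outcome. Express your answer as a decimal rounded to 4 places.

P(H | E) ≈ 0.3029

Write H for 'the subject carries the genetic variant'. Prior odds H:¬H = 0.106/0.894 = 0.11857. For the 'positive' outcome, the likelihood ratio is 0.96/0.262 = 3.6641.
Posterior odds = 0.11857 × 3.6641 = 0.43445, so P(H|E) = 0.43445/(1+0.43445) = 0.3029.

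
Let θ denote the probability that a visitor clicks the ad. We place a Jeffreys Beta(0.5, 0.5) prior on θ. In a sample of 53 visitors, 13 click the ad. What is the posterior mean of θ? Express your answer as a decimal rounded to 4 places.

The binomial likelihood is conjugate to the Beta prior: with 13 successes and 40 failures, the posterior is Beta(0.5+13, 0.5+40) = Beta(13.5, 40.5).
Posterior mean = α/(α+β) = 13.5/54 = 0.2500.

Posterior mean ≈ 0.2500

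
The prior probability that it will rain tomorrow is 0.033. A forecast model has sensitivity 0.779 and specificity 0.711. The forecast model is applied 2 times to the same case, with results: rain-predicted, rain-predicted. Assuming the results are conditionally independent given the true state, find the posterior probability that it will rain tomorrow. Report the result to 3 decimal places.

Let H be the event that it will rain tomorrow; start with P(H) = 0.033. P('rain-predicted'|H) = 0.779, P('rain-predicted'|¬H) = 0.289.
Update on result 1 ('rain-predicted'): P(H) ← 0.779·0.0330 / (0.779·0.0330 + 0.289·0.9670) = 0.025707/0.30517 = 0.0842.
Update on result 2 ('rain-predicted'): P(H) ← 0.779·0.0842 / (0.779·0.0842 + 0.289·0.9158) = 0.065622/0.33028 = 0.1987.

Posterior P(H) ≈ 0.199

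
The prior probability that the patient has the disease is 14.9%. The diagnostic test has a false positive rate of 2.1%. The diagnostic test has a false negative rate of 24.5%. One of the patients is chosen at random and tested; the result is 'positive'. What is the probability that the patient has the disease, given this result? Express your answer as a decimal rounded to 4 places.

Write H for 'the patient has the disease'. Prior odds H:¬H = 0.149/0.851 = 0.17509. For the 'positive' outcome, the likelihood ratio is 0.755/0.021 = 35.952.
Posterior odds = 0.17509 × 35.952 = 6.2948, so P(H|E) = 6.2948/(1+6.2948) = 0.8629.

P(H | E) ≈ 0.8629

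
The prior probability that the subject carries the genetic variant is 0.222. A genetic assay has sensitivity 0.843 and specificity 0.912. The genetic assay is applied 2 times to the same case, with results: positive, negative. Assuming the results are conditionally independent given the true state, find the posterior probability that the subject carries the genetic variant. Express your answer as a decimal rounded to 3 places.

With H the event that the subject carries the genetic variant, the joint likelihood of the observed sequence is P(data|H) = 0.843·0.157 = 0.13235 and P(data|¬H) = 0.088·0.912 = 0.080256.
Bayes: P(H|data) = 0.222·0.13235 / (0.222·0.13235 + 0.778·0.080256) = 0.029382/0.091821 = 0.3200.

Posterior P(H) ≈ 0.320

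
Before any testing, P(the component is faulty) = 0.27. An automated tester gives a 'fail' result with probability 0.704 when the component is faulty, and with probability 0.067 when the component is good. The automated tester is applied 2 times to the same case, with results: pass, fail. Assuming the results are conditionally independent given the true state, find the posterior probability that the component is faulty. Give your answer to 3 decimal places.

Posterior P(H) ≈ 0.552

With H the event that the component is faulty, the joint likelihood of the observed sequence is P(data|H) = 0.296·0.704 = 0.20838 and P(data|¬H) = 0.933·0.067 = 0.062511.
Bayes: P(H|data) = 0.27·0.20838 / (0.27·0.20838 + 0.73·0.062511) = 0.056264/0.10190 = 0.5522.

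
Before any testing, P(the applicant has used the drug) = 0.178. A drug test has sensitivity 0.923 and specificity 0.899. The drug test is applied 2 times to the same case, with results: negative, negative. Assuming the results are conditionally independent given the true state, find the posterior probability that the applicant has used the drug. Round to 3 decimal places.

Let H be the event that the applicant has used the drug; start with P(H) = 0.178. P('positive'|H) = 0.923, P('positive'|¬H) = 0.101.
Update on result 1 ('negative'): P(H) ← 0.077·0.1780 / (0.077·0.1780 + 0.899·0.8220) = 0.013706/0.75268 = 0.0182.
Update on result 2 ('negative'): P(H) ← 0.077·0.0182 / (0.077·0.0182 + 0.899·0.9818) = 0.0014021/0.88403 = 0.0016.

Posterior P(H) ≈ 0.002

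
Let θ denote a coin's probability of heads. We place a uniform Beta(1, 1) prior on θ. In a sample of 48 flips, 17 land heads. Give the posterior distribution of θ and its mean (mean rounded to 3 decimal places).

Posterior: Beta(18, 32); mean ≈ 0.360

Observing 17 successes and 31 failures updates Beta(1, 1) by adding the success and failure counts to the two shape parameters: α = 1+17 = 18, β = 1+31 = 32.
E[θ | data] = 18/(18+32) = 0.360.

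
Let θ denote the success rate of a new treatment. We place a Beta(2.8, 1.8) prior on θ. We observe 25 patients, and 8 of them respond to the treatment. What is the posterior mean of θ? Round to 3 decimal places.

The binomial likelihood is conjugate to the Beta prior: with 8 successes and 17 failures, the posterior is Beta(2.8+8, 1.8+17) = Beta(10.8, 18.8).
E[θ | data] = 10.8/(10.8+18.8) = 0.365.

Posterior mean ≈ 0.365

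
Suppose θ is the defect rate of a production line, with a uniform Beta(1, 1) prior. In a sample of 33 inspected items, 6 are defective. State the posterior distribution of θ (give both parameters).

Posterior: Beta(7, 28)

Observing 6 successes and 27 failures updates Beta(1, 1) by adding the success and failure counts to the two shape parameters: α = 1+6 = 7, β = 1+27 = 28.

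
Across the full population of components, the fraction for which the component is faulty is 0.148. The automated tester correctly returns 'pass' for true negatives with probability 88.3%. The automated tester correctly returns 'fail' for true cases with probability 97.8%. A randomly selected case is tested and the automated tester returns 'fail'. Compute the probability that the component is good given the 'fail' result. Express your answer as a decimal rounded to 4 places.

P(¬H | E) ≈ 0.4078

Let H be the event that the component is faulty. P(H) = 0.148, so P(¬H) = 0.852. With E the 'fail' result, P(E|H) = 0.978 and P(E|¬H) = 0.117.
P(E) = 0.978·0.148 + 0.117·0.852 = 0.14474 + 0.099684 = 0.24443.
By Bayes' theorem, P(H|E) = 0.14474 / 0.24443 = 0.5922. Hence P(¬H|E) = 1 − 0.5922 = 0.4078.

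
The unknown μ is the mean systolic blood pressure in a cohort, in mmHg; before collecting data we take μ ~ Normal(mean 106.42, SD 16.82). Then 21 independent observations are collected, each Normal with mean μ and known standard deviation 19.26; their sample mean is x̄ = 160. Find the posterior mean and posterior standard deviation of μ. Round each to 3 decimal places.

Prior precision 1/τ₀² = 1/16.82² = 0.00353466; data precision n/σ² = 21/19.26² = 0.0566118.
Posterior precision = 0.00353466 + 0.0566118 = 0.0601464, giving posterior SD = 1/√0.0601464 = 4.078.
Posterior mean = (0.00353466·106.42 + 0.0566118·160) / 0.0601464 = 156.851.

Posterior mean ≈ 156.851; posterior SD ≈ 4.078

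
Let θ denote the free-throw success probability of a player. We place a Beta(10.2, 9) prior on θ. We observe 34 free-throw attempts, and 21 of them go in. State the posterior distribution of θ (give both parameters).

Posterior: Beta(31.2, 22)

Observing 21 successes and 13 failures updates Beta(10.2, 9) by adding the success and failure counts to the two shape parameters: α = 10.2+21 = 31.2, β = 9+13 = 22.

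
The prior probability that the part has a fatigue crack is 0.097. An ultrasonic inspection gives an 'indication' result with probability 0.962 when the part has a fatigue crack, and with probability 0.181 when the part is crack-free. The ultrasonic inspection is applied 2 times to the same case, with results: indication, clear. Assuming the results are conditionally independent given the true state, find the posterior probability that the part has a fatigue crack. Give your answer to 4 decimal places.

Let H be the event that the part has a fatigue crack; start with P(H) = 0.097. P('indication'|H) = 0.962, P('indication'|¬H) = 0.181.
Update on result 1 ('indication'): P(H) ← 0.962·0.0970 / (0.962·0.0970 + 0.181·0.9030) = 0.093314/0.25676 = 0.3634.
Update on result 2 ('clear'): P(H) ← 0.038·0.3634 / (0.038·0.3634 + 0.819·0.6366) = 0.013810/0.53516 = 0.0258.

Posterior P(H) ≈ 0.0258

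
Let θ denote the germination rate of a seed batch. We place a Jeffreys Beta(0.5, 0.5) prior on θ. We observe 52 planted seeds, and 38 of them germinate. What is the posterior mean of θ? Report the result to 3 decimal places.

Observing 38 successes and 14 failures updates Beta(0.5, 0.5) by adding the success and failure counts to the two shape parameters: α = 0.5+38 = 38.5, β = 0.5+14 = 14.5.
Posterior mean = α/(α+β) = 38.5/53 = 0.726.

Posterior mean ≈ 0.726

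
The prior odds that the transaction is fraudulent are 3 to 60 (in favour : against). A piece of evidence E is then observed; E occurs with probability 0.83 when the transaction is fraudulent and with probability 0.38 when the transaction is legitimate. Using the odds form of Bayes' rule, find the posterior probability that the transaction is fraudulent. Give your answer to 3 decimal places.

Prior odds = 3/60 = 0.050000. In log-odds, ln(0.050000) = -2.9957.
Add log likelihood ratio: ln(2.1842) = 0.78125.
Posterior log-odds = -2.2145, so posterior odds = exp(-2.2145) = 0.10921. Converting, P(H|E) = 0.10921/1.1092 = 0.098.

Posterior probability ≈ 0.098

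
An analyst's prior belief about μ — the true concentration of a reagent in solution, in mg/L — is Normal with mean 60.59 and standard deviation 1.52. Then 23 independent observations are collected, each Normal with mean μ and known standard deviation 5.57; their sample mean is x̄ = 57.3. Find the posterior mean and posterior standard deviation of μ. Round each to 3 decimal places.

Prior precision 1/τ₀² = 1/1.52² = 0.432825; data precision n/σ² = 23/5.57² = 0.741340.
Posterior precision = 0.432825 + 0.741340 = 1.17417, giving posterior SD = 1/√1.17417 = 0.923.
Posterior mean = (0.432825·60.59 + 0.741340·57.3) / 1.17417 = 58.513.

Posterior mean ≈ 58.513; posterior SD ≈ 0.923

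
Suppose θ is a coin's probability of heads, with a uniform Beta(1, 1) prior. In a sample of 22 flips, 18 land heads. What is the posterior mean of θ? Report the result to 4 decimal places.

The binomial likelihood is conjugate to the Beta prior: with 18 successes and 4 failures, the posterior is Beta(1+18, 1+4) = Beta(19, 5).
E[θ | data] = 19/(19+5) = 0.7917.

Posterior mean ≈ 0.7917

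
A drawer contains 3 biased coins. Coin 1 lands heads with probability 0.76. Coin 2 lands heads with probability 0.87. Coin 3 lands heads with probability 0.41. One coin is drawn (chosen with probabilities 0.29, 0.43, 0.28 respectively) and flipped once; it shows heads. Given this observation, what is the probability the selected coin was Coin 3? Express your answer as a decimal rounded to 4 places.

Tabulate prior·likelihood by source: [1] prior 0.29, lik 0.76, product 0.2204; [2] prior 0.43, lik 0.87, product 0.3741; [3] prior 0.28, lik 0.41, product 0.1148.
Normalizing constant = 0.70930; the posterior for Coin 3 is its product over the sum, 0.1148/0.70930 = 0.1618.

Posterior probability ≈ 0.1618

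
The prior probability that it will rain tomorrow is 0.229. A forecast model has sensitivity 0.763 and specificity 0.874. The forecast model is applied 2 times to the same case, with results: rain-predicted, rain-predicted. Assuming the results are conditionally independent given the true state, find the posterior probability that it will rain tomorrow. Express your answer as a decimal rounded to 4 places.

Posterior P(H) ≈ 0.9159

With H the event that it will rain tomorrow, the joint likelihood of the observed sequence is P(data|H) = 0.763·0.763 = 0.58217 and P(data|¬H) = 0.126·0.126 = 0.015876.
Bayes: P(H|data) = 0.229·0.58217 / (0.229·0.58217 + 0.771·0.015876) = 0.13332/0.14556 = 0.9159.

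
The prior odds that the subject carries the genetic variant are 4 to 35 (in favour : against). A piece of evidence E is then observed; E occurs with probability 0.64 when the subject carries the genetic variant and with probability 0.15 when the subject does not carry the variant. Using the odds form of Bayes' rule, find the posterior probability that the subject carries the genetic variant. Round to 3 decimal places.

Posterior probability ≈ 0.328

Prior odds = 4/35 = 0.11429.
Likelihood ratio for E = 0.64/0.15 = 4.2667.
Posterior odds = prior odds × LR = 0.48762.
Posterior probability = odds/(1+odds) = 0.48762/1.4876 = 0.328.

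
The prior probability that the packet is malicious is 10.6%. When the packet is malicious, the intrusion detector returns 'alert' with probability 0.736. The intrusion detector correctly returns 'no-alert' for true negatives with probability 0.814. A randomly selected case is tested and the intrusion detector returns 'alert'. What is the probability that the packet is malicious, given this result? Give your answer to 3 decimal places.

Let H be the event that the packet is malicious. P(H) = 0.106, so P(¬H) = 0.894. With E the 'alert' result, P(E|H) = 0.736 and P(E|¬H) = 0.186.
P(E) = 0.736·0.106 + 0.186·0.894 = 0.078016 + 0.16628 = 0.24430.
By Bayes' theorem, P(H|E) = 0.078016 / 0.24430 = 0.319.

P(H | E) ≈ 0.319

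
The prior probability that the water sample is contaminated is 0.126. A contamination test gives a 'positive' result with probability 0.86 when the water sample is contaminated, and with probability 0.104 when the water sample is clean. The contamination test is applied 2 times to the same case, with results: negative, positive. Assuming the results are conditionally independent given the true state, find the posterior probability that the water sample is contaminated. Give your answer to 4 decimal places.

Posterior P(H) ≈ 0.1570

With H the event that the water sample is contaminated, the joint likelihood of the observed sequence is P(data|H) = 0.14·0.86 = 0.12040 and P(data|¬H) = 0.896·0.104 = 0.093184.
Bayes: P(H|data) = 0.126·0.12040 / (0.126·0.12040 + 0.874·0.093184) = 0.015170/0.096613 = 0.1570.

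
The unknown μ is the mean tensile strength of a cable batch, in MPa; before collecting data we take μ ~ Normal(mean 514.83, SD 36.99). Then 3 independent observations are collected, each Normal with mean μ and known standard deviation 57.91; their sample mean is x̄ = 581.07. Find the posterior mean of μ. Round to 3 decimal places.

Posterior mean ≈ 551.286

With known σ, the Normal prior is conjugate. Weight on the data is w = (n/σ²)/(n/σ² + 1/τ₀²) = 0.00089457/(0.00089457+0.00073086) = 0.55036.
Posterior mean = w·x̄ + (1−w)·μ₀ = 0.55036·581.07 + 0.44964·514.83 = 551.286.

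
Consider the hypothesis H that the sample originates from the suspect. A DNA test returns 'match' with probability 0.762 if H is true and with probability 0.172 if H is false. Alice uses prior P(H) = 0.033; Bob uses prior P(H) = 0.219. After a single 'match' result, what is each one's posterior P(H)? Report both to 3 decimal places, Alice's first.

The likelihood ratio for a 'match' result is 0.762/0.172 = 4.4302.
Alice: prior odds 0.033/0.967 = 0.034126; posterior odds 0.15119; posterior probability 0.131.
Bob: prior odds 0.219/0.781 = 0.28041; posterior odds 1.2423; posterior probability 0.554.

Alice: 0.131; Bob: 0.554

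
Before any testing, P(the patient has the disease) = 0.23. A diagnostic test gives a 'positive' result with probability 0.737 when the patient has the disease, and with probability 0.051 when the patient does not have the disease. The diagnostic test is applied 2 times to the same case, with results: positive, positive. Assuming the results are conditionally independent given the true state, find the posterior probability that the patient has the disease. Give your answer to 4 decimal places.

Let H be the event that the patient has the disease; start with P(H) = 0.23. P('positive'|H) = 0.737, P('positive'|¬H) = 0.051.
Update on result 1 ('positive'): P(H) ← 0.737·0.2300 / (0.737·0.2300 + 0.051·0.7700) = 0.16951/0.20878 = 0.8119.
Update on result 2 ('positive'): P(H) ← 0.737·0.8119 / (0.737·0.8119 + 0.051·0.1881) = 0.59838/0.60797 = 0.9842.

Posterior P(H) ≈ 0.9842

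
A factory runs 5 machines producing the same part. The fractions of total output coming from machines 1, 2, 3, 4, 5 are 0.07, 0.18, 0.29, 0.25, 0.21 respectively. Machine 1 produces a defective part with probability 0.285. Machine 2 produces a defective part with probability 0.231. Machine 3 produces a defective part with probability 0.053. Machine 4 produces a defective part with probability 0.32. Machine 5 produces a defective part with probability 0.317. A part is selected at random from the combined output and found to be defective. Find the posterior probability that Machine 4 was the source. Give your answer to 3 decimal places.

P(defective|M1) = 0.285; P(defective|M2) = 0.231; P(defective|M3) = 0.053; P(defective|M4) = 0.32; P(defective|M5) = 0.317.
Prior × likelihood for each source: 0.07·0.285=0.01995, 0.18·0.231=0.04158, 0.29·0.053=0.01537, 0.25·0.32=0.08000, 0.21·0.317=0.06657. Summing gives P(defective) = 0.22347.
P(Machine 4 | defective) = 0.08000 / 0.22347 = 0.358.

Posterior probability ≈ 0.358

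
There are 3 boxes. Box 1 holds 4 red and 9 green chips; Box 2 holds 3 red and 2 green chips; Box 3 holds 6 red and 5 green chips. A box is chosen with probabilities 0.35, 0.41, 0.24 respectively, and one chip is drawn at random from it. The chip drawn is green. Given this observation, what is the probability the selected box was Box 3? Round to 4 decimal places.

Tabulate prior·likelihood by source: [1] prior 0.35, lik 0.6923, product 0.2423; [2] prior 0.41, lik 0.4, product 0.1640; [3] prior 0.24, lik 0.4545, product 0.1091.
Normalizing constant = 0.51540; the posterior for Box 3 is its product over the sum, 0.1091/0.51540 = 0.2117.

Posterior probability ≈ 0.2117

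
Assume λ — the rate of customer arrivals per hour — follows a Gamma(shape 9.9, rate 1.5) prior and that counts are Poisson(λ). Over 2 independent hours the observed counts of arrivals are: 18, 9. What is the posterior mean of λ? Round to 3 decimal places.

Total count ∑xᵢ = 27 over n = 2 hours.
Gamma is conjugate to the Poisson likelihood: posterior is Gamma(shape = 9.9+27 = 36.9, rate = 1.5+2 = 3.5).
Posterior mean = shape/rate = 36.9/3.5 = 10.543.

Posterior mean ≈ 10.543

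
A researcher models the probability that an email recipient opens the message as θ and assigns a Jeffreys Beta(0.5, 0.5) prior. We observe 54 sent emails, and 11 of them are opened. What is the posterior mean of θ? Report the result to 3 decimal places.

The binomial likelihood is conjugate to the Beta prior: with 11 successes and 43 failures, the posterior is Beta(0.5+11, 0.5+43) = Beta(11.5, 43.5).
Posterior mean = α/(α+β) = 11.5/55 = 0.209.

Posterior mean ≈ 0.209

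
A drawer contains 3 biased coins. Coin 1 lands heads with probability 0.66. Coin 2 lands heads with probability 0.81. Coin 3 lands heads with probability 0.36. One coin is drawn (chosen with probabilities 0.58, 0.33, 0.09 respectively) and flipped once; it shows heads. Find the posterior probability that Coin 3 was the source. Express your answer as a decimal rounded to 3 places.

Posterior probability ≈ 0.047

P(heads|C1) = 0.66; P(heads|C2) = 0.81; P(heads|C3) = 0.36.
Prior × likelihood for each source: 0.58·0.66=0.3828, 0.33·0.81=0.2673, 0.09·0.36=0.03240. Summing gives P(heads) = 0.68250.
P(Coin 3 | heads) = 0.03240 / 0.68250 = 0.047.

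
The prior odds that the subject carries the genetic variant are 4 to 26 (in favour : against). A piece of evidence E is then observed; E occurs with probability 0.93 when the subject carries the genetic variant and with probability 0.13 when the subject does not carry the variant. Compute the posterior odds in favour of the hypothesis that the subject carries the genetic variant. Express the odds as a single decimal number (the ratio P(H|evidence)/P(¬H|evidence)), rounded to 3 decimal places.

Prior odds = 4/26 = 0.15385.
Likelihood ratio for E = 0.93/0.13 = 7.1538.
Posterior odds = prior odds × LR = 1.1006.

Posterior odds ≈ 1.101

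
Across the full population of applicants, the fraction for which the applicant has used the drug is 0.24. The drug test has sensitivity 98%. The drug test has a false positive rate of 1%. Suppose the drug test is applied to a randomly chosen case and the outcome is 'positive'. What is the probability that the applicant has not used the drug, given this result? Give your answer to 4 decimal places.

Write H for 'the applicant has used the drug'. Prior odds H:¬H = 0.24/0.76 = 0.31579. For the 'positive' outcome, the likelihood ratio is 0.98/0.01 = 98.000.
Posterior odds = 0.31579 × 98.000 = 30.947, so P(H|E) = 30.947/(1+30.947) = 0.9687. Then P(¬H|E) = 1 − 0.9687 = 0.0313.

P(¬H | E) ≈ 0.0313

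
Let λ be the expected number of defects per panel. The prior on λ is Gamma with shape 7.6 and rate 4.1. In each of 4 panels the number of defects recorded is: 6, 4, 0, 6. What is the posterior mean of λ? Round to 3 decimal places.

Posterior mean ≈ 2.914

Total count ∑xᵢ = 16 over n = 4 panels.
Gamma is conjugate to the Poisson likelihood: posterior is Gamma(shape = 7.6+16 = 23.6, rate = 4.1+4 = 8.1).
E[λ | data] = 23.6/8.1 = 2.914.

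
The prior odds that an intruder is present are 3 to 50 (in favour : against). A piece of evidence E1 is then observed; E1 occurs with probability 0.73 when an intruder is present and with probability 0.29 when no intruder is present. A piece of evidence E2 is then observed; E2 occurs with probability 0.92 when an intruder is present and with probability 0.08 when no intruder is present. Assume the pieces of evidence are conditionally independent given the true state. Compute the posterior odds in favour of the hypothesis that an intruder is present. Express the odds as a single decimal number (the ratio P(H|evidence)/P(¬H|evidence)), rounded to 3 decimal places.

Prior odds = 3/50 = 0.060000. In log-odds, ln(0.060000) = -2.8134.
Add log likelihood ratios: ln(2.5172) + ln(11.500) = 3.3655.
Posterior log-odds = 0.55210, so posterior odds = exp(0.55210) = 1.7369.

Posterior odds ≈ 1.737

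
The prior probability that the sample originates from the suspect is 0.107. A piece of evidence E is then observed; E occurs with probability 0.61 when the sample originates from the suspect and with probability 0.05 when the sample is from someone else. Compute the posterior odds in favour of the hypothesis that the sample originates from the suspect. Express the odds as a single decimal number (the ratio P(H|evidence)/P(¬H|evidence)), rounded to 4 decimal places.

Posterior odds ≈ 1.4618

Prior odds = 0.107/(1−0.107) = 0.11982.
Likelihood ratio for E = 0.61/0.05 = 12.200.
Posterior odds = prior odds × LR = 1.4618.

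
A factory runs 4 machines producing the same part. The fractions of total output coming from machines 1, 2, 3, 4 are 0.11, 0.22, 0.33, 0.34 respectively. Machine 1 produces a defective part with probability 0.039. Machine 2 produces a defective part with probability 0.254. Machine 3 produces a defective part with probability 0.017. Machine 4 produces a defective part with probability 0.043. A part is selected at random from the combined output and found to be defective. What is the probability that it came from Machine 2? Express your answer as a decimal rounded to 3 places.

P(defective|M1) = 0.039; P(defective|M2) = 0.254; P(defective|M3) = 0.017; P(defective|M4) = 0.043.
Prior × likelihood for each source: 0.11·0.039=0.004290, 0.22·0.254=0.05588, 0.33·0.017=0.005610, 0.34·0.043=0.01462. Summing gives P(defective) = 0.080400.
P(Machine 2 | defective) = 0.05588 / 0.080400 = 0.695.

Posterior probability ≈ 0.695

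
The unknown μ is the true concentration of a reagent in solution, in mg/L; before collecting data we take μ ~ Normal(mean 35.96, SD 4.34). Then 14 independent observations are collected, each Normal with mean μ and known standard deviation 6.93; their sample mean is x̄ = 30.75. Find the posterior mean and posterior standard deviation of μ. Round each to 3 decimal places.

Prior precision 1/τ₀² = 1/4.34² = 0.0530910; data precision n/σ² = 14/6.93² = 0.291515.
Posterior precision = 0.0530910 + 0.291515 = 0.344606, giving posterior SD = 1/√0.344606 = 1.703.
Posterior mean = (0.0530910·35.96 + 0.291515·30.75) / 0.344606 = 31.553.

Posterior mean ≈ 31.553; posterior SD ≈ 1.703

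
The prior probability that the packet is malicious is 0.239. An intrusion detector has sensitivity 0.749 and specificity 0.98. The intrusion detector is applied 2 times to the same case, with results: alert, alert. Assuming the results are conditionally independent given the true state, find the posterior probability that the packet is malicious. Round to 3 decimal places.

Posterior P(H) ≈ 0.998

With H the event that the packet is malicious, the joint likelihood of the observed sequence is P(data|H) = 0.749·0.749 = 0.56100 and P(data|¬H) = 0.02·0.02 = 0.00040000.
Bayes: P(H|data) = 0.239·0.56100 / (0.239·0.56100 + 0.761·0.00040000) = 0.13408/0.13438 = 0.9977.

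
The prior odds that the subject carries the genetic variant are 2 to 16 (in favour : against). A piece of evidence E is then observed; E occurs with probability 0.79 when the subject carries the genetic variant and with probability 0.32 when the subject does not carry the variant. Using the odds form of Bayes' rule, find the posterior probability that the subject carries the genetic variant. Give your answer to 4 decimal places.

Prior odds = 2/16 = 0.12500. In log-odds, ln(0.12500) = -2.0794.
Add log likelihood ratio: ln(2.4688) = 0.90371.
Posterior log-odds = -1.1757, so posterior odds = exp(-1.1757) = 0.30859. Converting, P(H|E) = 0.30859/1.3086 = 0.2358.

Posterior probability ≈ 0.2358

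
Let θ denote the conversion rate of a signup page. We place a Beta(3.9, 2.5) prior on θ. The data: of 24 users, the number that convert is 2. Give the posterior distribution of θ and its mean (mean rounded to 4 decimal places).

Posterior: Beta(5.9, 24.5); mean ≈ 0.1941

Observing 2 successes and 22 failures updates Beta(3.9, 2.5) by adding the success and failure counts to the two shape parameters: α = 3.9+2 = 5.9, β = 2.5+22 = 24.5.
E[θ | data] = 5.9/(5.9+24.5) = 0.1941.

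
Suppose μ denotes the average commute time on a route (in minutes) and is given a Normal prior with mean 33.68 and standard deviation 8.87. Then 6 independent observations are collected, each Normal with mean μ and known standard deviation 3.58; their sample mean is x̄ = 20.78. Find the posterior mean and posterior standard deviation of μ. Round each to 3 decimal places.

Prior precision 1/τ₀² = 1/8.87² = 0.0127102; data precision n/σ² = 6/3.58² = 0.468150.
Posterior precision = 0.0127102 + 0.468150 = 0.480860, giving posterior SD = 1/√0.480860 = 1.442.
Posterior mean = (0.0127102·33.68 + 0.468150·20.78) / 0.480860 = 21.121.

Posterior mean ≈ 21.121; posterior SD ≈ 1.442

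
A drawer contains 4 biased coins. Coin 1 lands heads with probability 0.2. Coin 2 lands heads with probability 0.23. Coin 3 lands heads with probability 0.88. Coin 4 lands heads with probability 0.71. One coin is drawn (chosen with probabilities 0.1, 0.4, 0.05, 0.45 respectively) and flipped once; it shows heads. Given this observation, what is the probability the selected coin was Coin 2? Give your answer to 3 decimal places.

P(heads|C1) = 0.2; P(heads|C2) = 0.23; P(heads|C3) = 0.88; P(heads|C4) = 0.71.
Prior × likelihood for each source: 0.1·0.2=0.02000, 0.4·0.23=0.09200, 0.05·0.88=0.04400, 0.45·0.71=0.3195. Summing gives P(heads) = 0.47550.
P(Coin 2 | heads) = 0.09200 / 0.47550 = 0.193.

Posterior probability ≈ 0.193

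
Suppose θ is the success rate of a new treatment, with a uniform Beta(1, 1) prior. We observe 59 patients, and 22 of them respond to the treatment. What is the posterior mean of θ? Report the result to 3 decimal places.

The binomial likelihood is conjugate to the Beta prior: with 22 successes and 37 failures, the posterior is Beta(1+22, 1+37) = Beta(23, 38).
E[θ | data] = 23/(23+38) = 0.377.

Posterior mean ≈ 0.377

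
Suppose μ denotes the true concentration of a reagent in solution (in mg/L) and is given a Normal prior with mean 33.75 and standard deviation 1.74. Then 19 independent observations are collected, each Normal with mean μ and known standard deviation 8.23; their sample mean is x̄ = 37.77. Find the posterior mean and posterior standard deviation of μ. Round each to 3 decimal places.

Prior precision 1/τ₀² = 1/1.74² = 0.330295; data precision n/σ² = 19/8.23² = 0.280514.
Posterior precision = 0.330295 + 0.280514 = 0.610808, giving posterior SD = 1/√0.610808 = 1.280.
Posterior mean = (0.330295·33.75 + 0.280514·37.77) / 0.610808 = 35.596.

Posterior mean ≈ 35.596; posterior SD ≈ 1.280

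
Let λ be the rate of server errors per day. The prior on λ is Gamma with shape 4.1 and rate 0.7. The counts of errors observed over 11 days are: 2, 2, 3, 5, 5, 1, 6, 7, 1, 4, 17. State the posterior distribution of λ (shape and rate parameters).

Posterior: Gamma(shape=57.1, rate=11.7)

The Poisson likelihood adds the total count to the shape and the number of exposure periods to the rate. Here ∑xᵢ = 53 and n = 11, so shape 4.1→57.1 and rate 0.7→11.7.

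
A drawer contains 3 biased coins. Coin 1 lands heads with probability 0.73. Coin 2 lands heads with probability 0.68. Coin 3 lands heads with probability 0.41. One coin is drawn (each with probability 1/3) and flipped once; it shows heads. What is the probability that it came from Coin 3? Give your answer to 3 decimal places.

Tabulate prior·likelihood by source: [1] prior 0.333333, lik 0.73, product 0.2433; [2] prior 0.333333, lik 0.68, product 0.2267; [3] prior 0.333333, lik 0.41, product 0.1367.
Normalizing constant = 0.60667; the posterior for Coin 3 is its product over the sum, 0.1367/0.60667 = 0.225.

Posterior probability ≈ 0.225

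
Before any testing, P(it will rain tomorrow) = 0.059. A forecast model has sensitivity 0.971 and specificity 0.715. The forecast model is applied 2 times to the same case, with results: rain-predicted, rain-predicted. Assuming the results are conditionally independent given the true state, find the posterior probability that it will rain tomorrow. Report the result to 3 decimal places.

Let H be the event that it will rain tomorrow; start with P(H) = 0.059. P('rain-predicted'|H) = 0.971, P('rain-predicted'|¬H) = 0.285.
Update on result 1 ('rain-predicted'): P(H) ← 0.971·0.0590 / (0.971·0.0590 + 0.285·0.9410) = 0.057289/0.32547 = 0.1760.
Update on result 2 ('rain-predicted'): P(H) ← 0.971·0.1760 / (0.971·0.1760 + 0.285·0.8240) = 0.17091/0.40575 = 0.4212.

Posterior P(H) ≈ 0.421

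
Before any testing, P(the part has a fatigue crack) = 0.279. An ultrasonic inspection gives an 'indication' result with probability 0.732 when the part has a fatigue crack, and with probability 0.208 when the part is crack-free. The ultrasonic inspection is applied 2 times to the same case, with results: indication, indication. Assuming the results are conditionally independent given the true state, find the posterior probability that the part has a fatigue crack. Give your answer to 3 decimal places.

Let H be the event that the part has a fatigue crack; start with P(H) = 0.279. P('indication'|H) = 0.732, P('indication'|¬H) = 0.208.
Update on result 1 ('indication'): P(H) ← 0.732·0.2790 / (0.732·0.2790 + 0.208·0.7210) = 0.20423/0.35420 = 0.5766.
Update on result 2 ('indication'): P(H) ← 0.732·0.5766 / (0.732·0.5766 + 0.208·0.4234) = 0.42207/0.51014 = 0.8274.

Posterior P(H) ≈ 0.827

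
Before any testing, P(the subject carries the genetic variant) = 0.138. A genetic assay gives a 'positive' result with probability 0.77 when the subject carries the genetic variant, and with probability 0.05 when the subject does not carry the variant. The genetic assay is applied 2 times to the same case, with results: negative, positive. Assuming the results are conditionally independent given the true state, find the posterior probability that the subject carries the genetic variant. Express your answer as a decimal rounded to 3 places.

Posterior P(H) ≈ 0.374

Let H be the event that the subject carries the genetic variant; start with P(H) = 0.138. P('positive'|H) = 0.77, P('positive'|¬H) = 0.05.
Update on result 1 ('negative'): P(H) ← 0.23·0.1380 / (0.23·0.1380 + 0.95·0.8620) = 0.031740/0.85064 = 0.0373.
Update on result 2 ('positive'): P(H) ← 0.77·0.0373 / (0.77·0.0373 + 0.05·0.9627) = 0.028731/0.076865 = 0.3738.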